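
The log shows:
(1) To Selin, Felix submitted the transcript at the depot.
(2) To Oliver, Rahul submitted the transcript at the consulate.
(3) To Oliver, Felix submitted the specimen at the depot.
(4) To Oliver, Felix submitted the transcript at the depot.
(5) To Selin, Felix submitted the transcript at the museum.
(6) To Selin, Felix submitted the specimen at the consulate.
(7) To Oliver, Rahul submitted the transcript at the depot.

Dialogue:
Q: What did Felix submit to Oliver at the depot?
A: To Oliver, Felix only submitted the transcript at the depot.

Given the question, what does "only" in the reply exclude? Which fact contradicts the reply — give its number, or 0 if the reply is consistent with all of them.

3

Answering "What did ...?" puts focus on the thing — here, "the transcript".
So "only" ranges over things; the rest (Felix as agent and Oliver as recipient and at the depot as setting) is presupposed.
Fact (3) keeps Felix as agent and Oliver as recipient and at the depot as setting but has thing = the specimen; that refutes the reply.
(Fact (1) would refute a reading with focus on the recipient — but that is not what the question asks.)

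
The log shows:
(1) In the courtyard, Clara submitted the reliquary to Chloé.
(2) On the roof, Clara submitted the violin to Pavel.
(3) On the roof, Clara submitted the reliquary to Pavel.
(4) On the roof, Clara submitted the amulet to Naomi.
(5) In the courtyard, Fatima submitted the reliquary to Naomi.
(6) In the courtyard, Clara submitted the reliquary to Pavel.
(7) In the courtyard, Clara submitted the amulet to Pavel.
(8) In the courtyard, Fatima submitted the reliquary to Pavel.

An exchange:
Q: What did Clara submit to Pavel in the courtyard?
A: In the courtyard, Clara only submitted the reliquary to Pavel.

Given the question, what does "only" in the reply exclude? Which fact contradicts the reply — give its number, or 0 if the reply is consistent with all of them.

Answering "What did ...?" puts focus on the thing — here, "the reliquary".
"Only" then excludes alternative things while the background — same agent, recipient, setting (Clara / Pavel / in the courtyard) — is held fixed.
Fact (7) shares the background with a different thing (the amulet) — counterexample.
(Fact (3) would refute a reading with focus on the setting — but that is not what the question asks.)

7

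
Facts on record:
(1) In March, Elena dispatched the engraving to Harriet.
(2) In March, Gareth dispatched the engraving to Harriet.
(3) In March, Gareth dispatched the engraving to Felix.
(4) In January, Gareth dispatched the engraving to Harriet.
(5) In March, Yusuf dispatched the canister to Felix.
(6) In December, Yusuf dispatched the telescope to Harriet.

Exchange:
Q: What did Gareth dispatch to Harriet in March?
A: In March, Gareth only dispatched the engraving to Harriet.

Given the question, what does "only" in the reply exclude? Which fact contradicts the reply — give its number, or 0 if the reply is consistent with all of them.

Answering "What did ...?" puts focus on the thing — here, "the engraving".
"Only" then excludes alternative things while the background — Gareth as agent and Harriet as recipient and in March as setting — is held fixed.
No listed fact shares that background with another thing. Nothing contradicts the reply.
(Fact (3) would refute a reading with focus on the recipient — but that is not what the question asks.)

0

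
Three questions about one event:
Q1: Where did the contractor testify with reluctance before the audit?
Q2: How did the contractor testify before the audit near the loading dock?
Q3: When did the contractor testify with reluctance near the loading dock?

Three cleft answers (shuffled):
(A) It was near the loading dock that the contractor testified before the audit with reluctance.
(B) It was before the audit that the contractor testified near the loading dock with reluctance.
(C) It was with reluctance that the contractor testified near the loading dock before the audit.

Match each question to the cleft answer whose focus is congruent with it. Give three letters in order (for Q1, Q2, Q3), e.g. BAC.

Q1 asks about the location; cleft (A) focuses "near the loading dock", which is the location — so Q1 → A.
Q2 asks about the manner; cleft (C) focuses "with reluctance", which is the manner — so Q2 → C.
Q3 asks about the time; cleft (B) focuses "before the audit", which is the time — so Q3 → B.
Mapping: Q1→A, Q2→C, Q3→B.

ACB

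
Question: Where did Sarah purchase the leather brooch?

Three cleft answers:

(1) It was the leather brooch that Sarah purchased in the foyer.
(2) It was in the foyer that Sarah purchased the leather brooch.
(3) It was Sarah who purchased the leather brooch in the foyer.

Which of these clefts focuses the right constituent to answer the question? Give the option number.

2

The question word "where" targets the location.
Option (1) clefts "the leather brooch" — the direct object, not what was asked.
Option (2) clefts "in the foyer" — that matches what the question asks about.
Option (3) clefts "Sarah" — the subject (agent), not what was asked.
So the congruent reply is (2).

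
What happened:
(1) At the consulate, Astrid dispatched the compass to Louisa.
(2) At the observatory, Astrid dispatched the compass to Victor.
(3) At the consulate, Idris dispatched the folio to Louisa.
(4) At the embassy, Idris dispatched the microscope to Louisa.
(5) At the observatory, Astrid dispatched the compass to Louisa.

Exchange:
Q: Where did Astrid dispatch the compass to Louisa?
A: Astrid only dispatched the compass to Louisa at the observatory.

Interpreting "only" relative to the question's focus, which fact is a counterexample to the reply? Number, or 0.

1

The question "Where did ...?" targets the setting, so in the reply the focus falls on "at the observatory".
So "only" ranges over settings; the rest (Astrid as agent and the compass as thing and Louisa as recipient) is presupposed.
Fact (1) keeps Astrid as agent and the compass as thing and Louisa as recipient but has setting = at the consulate; that refutes the reply.
(Fact (2) would refute a reading with focus on the recipient — but that is not what the question asks.)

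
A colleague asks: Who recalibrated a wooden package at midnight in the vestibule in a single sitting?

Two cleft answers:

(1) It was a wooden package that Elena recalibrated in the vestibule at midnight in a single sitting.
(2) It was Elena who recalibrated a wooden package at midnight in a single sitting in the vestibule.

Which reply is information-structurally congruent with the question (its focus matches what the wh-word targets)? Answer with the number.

2

The question word "who" targets the subject (agent).
Option (1) clefts "a wooden package" — the direct object, not what was asked.
Option (2) clefts "Elena" — that matches what the question asks about.
So the congruent reply is (2).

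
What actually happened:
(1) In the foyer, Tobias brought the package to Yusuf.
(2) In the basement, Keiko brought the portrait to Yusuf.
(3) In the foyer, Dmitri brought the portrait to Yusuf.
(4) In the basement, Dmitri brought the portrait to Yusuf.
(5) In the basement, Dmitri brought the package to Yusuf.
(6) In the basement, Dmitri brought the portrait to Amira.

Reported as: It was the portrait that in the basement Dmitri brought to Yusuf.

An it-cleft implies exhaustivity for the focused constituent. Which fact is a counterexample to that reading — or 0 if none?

Focus of the cleft: "the portrait" (the thing). Presupposed background: agent = Dmitri, recipient = Yusuf, setting = in the basement.
Exhaustivity: the portrait is the only thing satisfying that background.
But fact (5) also has agent = Dmitri, recipient = Yusuf, setting = in the basement, with thing = the package — so the exhaustive reading fails.

5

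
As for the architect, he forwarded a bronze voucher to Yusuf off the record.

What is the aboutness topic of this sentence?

the architect

The construction explicitly marks "the architect" as what the sentence is about — the topic.
The remainder of the clause is the comment (what is said about the topic).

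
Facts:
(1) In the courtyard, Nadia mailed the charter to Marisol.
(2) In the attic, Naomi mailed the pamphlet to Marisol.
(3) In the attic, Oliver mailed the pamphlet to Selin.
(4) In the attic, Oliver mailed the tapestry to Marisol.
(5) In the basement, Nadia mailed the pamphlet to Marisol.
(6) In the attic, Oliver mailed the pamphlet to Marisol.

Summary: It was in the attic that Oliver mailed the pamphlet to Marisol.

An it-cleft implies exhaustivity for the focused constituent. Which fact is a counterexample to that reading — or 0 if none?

Focus of the cleft: "in the attic" (the setting). Presupposed background: same agent, thing, recipient (Oliver / the pamphlet / Marisol).
Exhaustivity: in the attic is the only setting satisfying that background.
Every other fact differs from the presupposition on some backgrounded slot, so none challenges the exhaustivity.

0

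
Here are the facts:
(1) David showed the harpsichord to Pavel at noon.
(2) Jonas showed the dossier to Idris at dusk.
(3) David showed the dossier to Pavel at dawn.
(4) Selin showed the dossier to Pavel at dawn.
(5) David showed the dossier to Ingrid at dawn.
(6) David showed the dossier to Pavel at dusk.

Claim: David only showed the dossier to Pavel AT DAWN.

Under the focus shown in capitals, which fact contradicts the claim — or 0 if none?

6

Focus (in capitals) is "at dawn" — the setting. "Only" excludes alternative settings while holding fixed same agent, thing, recipient (David / the dossier / Pavel).
Fact (6) matches on same agent, thing, recipient (David / the dossier / Pavel), but has setting = at dusk instead. That refutes the claim.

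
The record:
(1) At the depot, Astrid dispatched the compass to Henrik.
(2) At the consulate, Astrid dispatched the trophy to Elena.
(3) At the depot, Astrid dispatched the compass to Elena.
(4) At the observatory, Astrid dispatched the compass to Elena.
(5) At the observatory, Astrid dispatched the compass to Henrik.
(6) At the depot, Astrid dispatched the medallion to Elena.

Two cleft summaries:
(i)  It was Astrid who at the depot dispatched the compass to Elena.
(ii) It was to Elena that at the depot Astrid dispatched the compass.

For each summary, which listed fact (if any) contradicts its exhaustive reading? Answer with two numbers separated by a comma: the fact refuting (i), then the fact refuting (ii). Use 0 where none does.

0, 1

(i): focus "Astrid". No fact shares same thing, recipient, setting (the compass / Elena / at the depot) with a different agent. 0.
(ii): focus "Elena". Looking for same agent, thing, setting (Astrid / the compass / at the depot) with some other recipient — fact (1) has Henrik there. Refuted.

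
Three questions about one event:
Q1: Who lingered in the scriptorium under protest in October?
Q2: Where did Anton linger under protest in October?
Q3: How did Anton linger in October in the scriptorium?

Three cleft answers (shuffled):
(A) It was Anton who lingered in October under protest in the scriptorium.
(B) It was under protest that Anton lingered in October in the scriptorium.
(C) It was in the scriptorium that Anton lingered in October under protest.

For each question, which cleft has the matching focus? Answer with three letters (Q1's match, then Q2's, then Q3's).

ACB

Q1 asks about the subject (agent); cleft (A) focuses "Anton", which is the subject (agent) — so Q1 → A.
Q2 asks about the location; cleft (C) focuses "in the scriptorium", which is the location — so Q2 → C.
Q3 asks about the manner; cleft (B) focuses "under protest", which is the manner — so Q3 → B.
Mapping: Q1→A, Q2→C, Q3→B.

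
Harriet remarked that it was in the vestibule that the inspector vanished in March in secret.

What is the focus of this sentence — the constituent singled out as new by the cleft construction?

in the vestibule

In an it-cleft "It was X that/who ...", the clefted constituent X is the focus; the that/who-clause expresses the presupposed open proposition.
Here the focus is "in the vestibule". The backgrounded (presupposed) material includes "the inspector", "in secret" and "in March".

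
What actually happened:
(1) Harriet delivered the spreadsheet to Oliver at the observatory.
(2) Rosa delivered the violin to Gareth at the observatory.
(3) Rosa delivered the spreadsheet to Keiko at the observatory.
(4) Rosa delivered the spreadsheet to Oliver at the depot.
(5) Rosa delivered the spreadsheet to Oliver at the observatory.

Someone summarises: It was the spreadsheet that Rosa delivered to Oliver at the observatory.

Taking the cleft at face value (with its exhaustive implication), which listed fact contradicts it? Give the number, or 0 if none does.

0

The cleft puts "the spreadsheet" in focus and presupposes the open proposition with Rosa as agent and Oliver as recipient and at the observatory as setting.
Exhaustivity: the spreadsheet is the only thing satisfying that background.
No listed fact matches the background with a different thing. Exhaustivity holds.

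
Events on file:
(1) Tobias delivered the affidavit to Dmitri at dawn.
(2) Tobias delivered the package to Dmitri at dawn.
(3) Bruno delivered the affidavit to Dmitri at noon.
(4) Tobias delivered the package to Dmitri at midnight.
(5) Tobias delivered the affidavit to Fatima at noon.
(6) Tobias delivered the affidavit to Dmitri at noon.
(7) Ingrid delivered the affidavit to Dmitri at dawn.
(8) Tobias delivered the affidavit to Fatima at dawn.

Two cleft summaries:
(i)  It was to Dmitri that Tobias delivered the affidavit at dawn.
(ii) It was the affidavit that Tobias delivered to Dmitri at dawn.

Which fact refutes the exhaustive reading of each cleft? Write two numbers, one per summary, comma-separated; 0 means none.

Summary (i) focuses "Dmitri" (the recipient); background Tobias as agent and the affidavit as thing and at dawn as setting. Fact (8) matches that background with recipient = Fatima — refutes (i).
Summary (ii) focuses "the affidavit" (the thing); background Tobias as agent and Dmitri as recipient and at dawn as setting. Fact (2) matches that background with thing = the package — refutes (ii).

8, 2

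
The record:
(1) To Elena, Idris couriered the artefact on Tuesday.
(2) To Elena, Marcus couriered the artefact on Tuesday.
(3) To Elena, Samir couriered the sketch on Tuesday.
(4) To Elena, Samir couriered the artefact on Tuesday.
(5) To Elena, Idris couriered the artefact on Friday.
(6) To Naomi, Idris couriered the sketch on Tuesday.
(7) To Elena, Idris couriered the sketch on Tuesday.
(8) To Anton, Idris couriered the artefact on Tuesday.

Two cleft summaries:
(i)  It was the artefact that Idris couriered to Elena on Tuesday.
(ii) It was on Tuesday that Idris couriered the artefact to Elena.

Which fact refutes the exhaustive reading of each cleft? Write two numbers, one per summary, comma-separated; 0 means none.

7, 5

Summary (i) focuses "the artefact" (the thing); background agent = Idris, recipient = Elena, setting = on Tuesday. Fact (7) matches that background with thing = the sketch — refutes (i).
Summary (ii) focuses "on Tuesday" (the setting); background agent = Idris, thing = the artefact, recipient = Elena. Fact (5) matches that background with setting = on Friday — refutes (ii).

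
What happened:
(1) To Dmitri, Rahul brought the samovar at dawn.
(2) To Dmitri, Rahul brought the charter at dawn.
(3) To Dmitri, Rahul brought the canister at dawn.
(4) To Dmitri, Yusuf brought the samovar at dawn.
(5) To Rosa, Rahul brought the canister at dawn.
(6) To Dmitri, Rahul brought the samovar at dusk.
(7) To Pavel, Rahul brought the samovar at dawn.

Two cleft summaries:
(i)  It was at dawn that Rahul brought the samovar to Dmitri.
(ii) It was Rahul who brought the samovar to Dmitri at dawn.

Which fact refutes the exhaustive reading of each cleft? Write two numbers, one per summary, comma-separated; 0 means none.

Summary (i) focuses "at dawn" (the setting); background Rahul as agent and the samovar as thing and Dmitri as recipient. Fact (6) matches that background with setting = at dusk — refutes (i).
Summary (ii) focuses "Rahul" (the agent); background the samovar as thing and Dmitri as recipient and at dawn as setting. Fact (4) matches that background with agent = Yusuf — refutes (ii).

6, 4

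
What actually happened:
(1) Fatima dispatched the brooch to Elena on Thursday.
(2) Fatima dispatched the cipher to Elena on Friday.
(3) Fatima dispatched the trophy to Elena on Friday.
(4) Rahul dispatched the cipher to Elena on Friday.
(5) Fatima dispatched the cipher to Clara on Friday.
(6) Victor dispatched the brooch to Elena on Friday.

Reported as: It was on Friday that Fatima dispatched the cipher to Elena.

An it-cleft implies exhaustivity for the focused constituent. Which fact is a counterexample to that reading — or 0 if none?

The cleft puts "on Friday" in focus and presupposes the open proposition with same agent, thing, recipient (Fatima / the cipher / Elena).
Exhaustivity: on Friday is the only setting satisfying that background.
Every other fact differs from the presupposition on some backgrounded slot, so none challenges the exhaustivity.

0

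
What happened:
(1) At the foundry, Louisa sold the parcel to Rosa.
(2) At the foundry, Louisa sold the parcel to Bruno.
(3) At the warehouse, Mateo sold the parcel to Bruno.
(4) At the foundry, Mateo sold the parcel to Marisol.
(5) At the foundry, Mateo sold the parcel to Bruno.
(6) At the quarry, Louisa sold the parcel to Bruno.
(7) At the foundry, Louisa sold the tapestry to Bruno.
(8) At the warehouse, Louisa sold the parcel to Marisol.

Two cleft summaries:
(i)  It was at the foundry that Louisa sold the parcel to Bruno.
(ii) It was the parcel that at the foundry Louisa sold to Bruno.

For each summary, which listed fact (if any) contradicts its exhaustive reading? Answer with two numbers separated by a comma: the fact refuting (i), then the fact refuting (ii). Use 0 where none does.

Summary (i) focuses "at the foundry" (the setting); background agent = Louisa, thing = the parcel, recipient = Bruno. Fact (6) matches that background with setting = at the quarry — refutes (i).
Summary (ii) focuses "the parcel" (the thing); background agent = Louisa, recipient = Bruno, setting = at the foundry. Fact (7) matches that background with thing = the tapestry — refutes (ii).

6, 7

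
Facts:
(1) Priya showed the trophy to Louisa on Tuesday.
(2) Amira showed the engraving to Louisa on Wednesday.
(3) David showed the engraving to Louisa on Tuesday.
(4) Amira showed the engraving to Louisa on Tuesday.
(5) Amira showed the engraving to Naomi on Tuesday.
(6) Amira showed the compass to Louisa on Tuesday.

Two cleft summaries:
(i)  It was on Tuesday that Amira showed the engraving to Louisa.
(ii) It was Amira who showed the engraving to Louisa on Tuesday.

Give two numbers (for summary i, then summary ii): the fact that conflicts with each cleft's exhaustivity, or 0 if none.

2, 3

(i): focus "on Tuesday". Looking for same agent, thing, recipient (Amira / the engraving / Louisa) with some other setting — fact (2) has on Wednesday there. Refuted.
(ii): focus "Amira". Looking for same thing, recipient, setting (the engraving / Louisa / on Tuesday) with some other agent — fact (3) has David there. Refuted.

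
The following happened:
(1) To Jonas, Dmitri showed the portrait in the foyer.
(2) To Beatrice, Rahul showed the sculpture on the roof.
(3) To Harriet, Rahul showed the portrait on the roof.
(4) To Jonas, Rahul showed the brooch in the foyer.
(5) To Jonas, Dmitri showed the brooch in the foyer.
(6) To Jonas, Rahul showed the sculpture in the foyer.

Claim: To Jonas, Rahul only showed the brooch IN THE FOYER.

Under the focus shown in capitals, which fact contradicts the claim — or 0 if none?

0

The capitals mark "in the foyer" as focus. So "only" rules out other settings, with the rest (Rahul as agent and the brooch as thing and Jonas as recipient) as background.
Every other fact changes something in the background, not just the setting. Nothing refutes the claim.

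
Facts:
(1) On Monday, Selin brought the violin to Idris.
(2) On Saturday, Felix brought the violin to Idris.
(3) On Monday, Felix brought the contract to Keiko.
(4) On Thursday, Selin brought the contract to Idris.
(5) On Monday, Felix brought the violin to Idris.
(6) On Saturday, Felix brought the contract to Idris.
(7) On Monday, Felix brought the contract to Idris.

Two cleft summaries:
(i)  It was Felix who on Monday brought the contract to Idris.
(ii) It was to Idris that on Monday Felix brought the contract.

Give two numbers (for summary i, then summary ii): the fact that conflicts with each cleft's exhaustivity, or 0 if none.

Summary (i) focuses "Felix" (the agent); background the contract as thing and Idris as recipient and on Monday as setting. No fact matches that background with a different agent, so 0.
Summary (ii) focuses "Idris" (the recipient); background Felix as agent and the contract as thing and on Monday as setting. Fact (3) matches that background with recipient = Keiko — refutes (ii).

0, 3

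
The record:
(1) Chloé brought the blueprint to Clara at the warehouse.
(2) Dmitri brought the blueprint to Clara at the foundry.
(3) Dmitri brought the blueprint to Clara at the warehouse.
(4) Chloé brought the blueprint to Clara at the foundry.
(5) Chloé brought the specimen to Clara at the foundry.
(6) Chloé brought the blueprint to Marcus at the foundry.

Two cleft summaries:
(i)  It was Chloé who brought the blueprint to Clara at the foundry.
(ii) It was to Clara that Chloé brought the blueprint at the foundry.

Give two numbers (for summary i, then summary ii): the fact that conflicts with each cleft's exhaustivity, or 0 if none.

2, 6

(i): focus "Chloé". Looking for same thing, recipient, setting (the blueprint / Clara / at the foundry) with some other agent — fact (2) has Dmitri there. Refuted.
(ii): focus "Clara". Looking for same agent, thing, setting (Chloé / the blueprint / at the foundry) with some other recipient — fact (6) has Marcus there. Refuted.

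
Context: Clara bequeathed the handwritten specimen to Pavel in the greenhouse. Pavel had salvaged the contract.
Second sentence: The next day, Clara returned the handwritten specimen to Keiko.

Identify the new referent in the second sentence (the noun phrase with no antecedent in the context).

"Clara" and "the handwritten specimen" in the second sentence are given — already mentioned in the context.
"Keiko" has no antecedent in the context; it is discourse-new.

Keiko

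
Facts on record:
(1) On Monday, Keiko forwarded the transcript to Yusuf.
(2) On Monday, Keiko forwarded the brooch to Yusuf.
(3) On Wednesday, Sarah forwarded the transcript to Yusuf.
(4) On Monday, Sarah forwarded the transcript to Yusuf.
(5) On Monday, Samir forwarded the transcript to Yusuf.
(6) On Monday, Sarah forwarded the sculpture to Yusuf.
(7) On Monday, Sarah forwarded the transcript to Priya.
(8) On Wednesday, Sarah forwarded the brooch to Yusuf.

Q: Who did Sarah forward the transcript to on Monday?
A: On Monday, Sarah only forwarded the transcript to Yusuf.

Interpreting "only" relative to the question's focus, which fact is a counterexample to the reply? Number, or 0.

Answering "Who did ... to ...?" puts focus on the recipient — here, "Yusuf".
So "only" ranges over recipients; the rest (agent = Sarah, thing = the transcript, setting = on Monday) is presupposed.
Fact (7) shares the background with a different recipient (Priya) — counterexample.
(Fact (6) would refute a reading with focus on the thing — but that is not what the question asks.)

7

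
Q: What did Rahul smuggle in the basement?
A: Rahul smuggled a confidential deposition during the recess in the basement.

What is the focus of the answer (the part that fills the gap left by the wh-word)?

The wh-word "what" asks about the direct object.
In the answer, "Rahul" and "in the basement" are given — repeated from the question.
"during the recess" is also new, but it specifies the time, which is not what the question asks about — so it is not the focus.
The constituent filling the direct object gap is "a confidential deposition"; that is the focus.

a confidential deposition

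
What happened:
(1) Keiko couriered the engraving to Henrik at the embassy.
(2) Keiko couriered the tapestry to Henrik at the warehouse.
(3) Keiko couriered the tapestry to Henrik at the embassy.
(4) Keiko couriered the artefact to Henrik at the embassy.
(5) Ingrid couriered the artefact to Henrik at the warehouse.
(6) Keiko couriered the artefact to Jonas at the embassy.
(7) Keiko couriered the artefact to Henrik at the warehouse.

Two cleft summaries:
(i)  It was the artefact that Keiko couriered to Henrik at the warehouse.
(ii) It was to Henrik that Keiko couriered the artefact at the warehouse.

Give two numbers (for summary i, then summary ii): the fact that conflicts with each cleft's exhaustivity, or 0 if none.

(i): focus "the artefact". Looking for Keiko as agent and Henrik as recipient and at the warehouse as setting with some other thing — fact (2) has the tapestry there. Refuted.
(ii): focus "Henrik". No fact shares Keiko as agent and the artefact as thing and at the warehouse as setting with a different recipient. 0.

2, 0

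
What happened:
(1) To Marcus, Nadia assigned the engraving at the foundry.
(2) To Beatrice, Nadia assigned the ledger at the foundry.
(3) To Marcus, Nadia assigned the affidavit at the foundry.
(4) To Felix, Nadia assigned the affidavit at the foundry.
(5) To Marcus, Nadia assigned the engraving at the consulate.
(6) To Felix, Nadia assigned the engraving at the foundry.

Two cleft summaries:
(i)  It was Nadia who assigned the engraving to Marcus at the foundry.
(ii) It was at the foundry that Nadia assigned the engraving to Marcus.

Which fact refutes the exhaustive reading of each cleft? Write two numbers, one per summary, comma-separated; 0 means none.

0, 5

(i): focus "Nadia". No fact shares the engraving as thing and Marcus as recipient and at the foundry as setting with a different agent. 0.
(ii): focus "at the foundry". Looking for Nadia as agent and the engraving as thing and Marcus as recipient with some other setting — fact (5) has at the consulate there. Refuted.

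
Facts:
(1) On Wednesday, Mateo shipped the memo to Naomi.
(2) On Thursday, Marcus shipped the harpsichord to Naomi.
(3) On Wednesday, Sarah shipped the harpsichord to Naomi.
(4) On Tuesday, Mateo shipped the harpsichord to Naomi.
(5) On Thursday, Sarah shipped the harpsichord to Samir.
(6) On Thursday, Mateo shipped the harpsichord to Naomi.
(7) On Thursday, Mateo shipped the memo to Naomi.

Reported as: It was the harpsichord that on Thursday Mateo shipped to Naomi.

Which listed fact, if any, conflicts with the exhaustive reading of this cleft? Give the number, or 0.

The cleft puts "the harpsichord" in focus and presupposes the open proposition with Mateo as agent and Naomi as recipient and on Thursday as setting.
Exhaustivity: the harpsichord is the only thing satisfying that background.
Fact (7) shares the background but with thing = the memo; exhaustivity is violated.

7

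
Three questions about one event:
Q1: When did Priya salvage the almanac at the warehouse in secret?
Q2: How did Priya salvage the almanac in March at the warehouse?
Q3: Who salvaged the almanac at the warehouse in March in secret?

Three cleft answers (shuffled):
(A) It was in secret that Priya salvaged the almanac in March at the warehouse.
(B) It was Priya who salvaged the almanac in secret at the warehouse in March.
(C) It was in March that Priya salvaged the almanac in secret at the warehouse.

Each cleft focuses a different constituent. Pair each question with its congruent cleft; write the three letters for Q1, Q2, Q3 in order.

Q1 asks about the time; cleft (C) focuses "in March", which is the time — so Q1 → C.
Q2 asks about the manner; cleft (A) focuses "in secret", which is the manner — so Q2 → A.
Q3 asks about the subject (agent); cleft (B) focuses "Priya", which is the subject (agent) — so Q3 → B.
Mapping: Q1→C, Q2→A, Q3→B.

CAB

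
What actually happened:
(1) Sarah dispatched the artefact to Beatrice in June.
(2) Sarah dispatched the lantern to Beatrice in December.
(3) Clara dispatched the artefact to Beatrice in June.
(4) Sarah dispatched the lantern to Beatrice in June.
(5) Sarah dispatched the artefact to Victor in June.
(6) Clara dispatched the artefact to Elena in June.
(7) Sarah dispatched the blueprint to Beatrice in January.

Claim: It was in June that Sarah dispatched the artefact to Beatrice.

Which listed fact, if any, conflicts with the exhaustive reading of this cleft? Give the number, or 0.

0

The cleft puts "in June" in focus and presupposes the open proposition with same agent, thing, recipient (Sarah / the artefact / Beatrice).
The exhaustive reading says no other setting fits that background.
Every other fact differs from the presupposition on some backgrounded slot, so none challenges the exhaustivity.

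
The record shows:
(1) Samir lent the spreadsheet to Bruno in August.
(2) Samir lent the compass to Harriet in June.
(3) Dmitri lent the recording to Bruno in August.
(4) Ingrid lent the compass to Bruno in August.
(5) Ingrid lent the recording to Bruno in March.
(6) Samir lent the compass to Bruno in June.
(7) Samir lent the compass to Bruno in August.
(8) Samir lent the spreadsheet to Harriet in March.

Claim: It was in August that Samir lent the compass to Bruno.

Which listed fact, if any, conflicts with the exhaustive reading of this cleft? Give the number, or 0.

Focus of the cleft: "in August" (the setting). Presupposed background: agent = Samir, thing = the compass, recipient = Bruno.
Exhaustivity: in August is the only setting satisfying that background.
But fact (6) also has agent = Samir, thing = the compass, recipient = Bruno, with setting = in June — so the exhaustive reading fails.

6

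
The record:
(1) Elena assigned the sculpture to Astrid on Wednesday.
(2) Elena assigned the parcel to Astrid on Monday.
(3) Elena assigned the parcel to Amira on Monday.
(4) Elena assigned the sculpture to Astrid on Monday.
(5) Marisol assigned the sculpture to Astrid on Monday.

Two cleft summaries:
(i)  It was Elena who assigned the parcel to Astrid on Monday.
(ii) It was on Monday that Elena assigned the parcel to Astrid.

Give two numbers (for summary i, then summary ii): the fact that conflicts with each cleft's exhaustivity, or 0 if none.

0, 0

(i): focus "Elena". No fact shares the parcel as thing and Astrid as recipient and on Monday as setting with a different agent. 0.
(ii): focus "on Monday". No fact shares Elena as agent and the parcel as thing and Astrid as recipient with a different setting. 0.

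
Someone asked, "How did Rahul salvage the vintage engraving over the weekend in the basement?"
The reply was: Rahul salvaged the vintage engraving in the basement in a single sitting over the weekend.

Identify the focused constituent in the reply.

in a single sitting

The wh-word "how" asks about the manner.
In the answer, "Rahul", "the vintage engraving", "over the weekend" and "in the basement" are given — repeated from the question.
The constituent filling the manner gap is "in a single sitting"; that is the focus and would carry nuclear stress.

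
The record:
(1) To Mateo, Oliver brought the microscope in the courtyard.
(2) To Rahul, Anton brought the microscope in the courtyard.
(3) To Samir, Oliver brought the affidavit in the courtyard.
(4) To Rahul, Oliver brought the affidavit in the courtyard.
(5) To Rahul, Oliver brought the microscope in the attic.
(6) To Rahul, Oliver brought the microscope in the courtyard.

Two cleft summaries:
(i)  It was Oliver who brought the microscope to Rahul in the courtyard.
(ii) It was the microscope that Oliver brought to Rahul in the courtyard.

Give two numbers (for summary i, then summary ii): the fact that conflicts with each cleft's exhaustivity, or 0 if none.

2, 4

(i): focus "Oliver". Looking for the microscope as thing and Rahul as recipient and in the courtyard as setting with some other agent — fact (2) has Anton there. Refuted.
(ii): focus "the microscope". Looking for Oliver as agent and Rahul as recipient and in the courtyard as setting with some other thing — fact (4) has the affidavit there. Refuted.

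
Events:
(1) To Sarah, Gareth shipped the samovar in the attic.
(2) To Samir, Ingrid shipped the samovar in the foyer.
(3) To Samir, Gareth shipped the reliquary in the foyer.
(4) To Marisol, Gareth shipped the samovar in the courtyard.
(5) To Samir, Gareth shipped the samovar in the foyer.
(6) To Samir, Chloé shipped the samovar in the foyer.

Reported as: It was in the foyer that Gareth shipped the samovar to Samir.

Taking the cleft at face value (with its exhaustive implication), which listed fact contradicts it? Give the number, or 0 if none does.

The cleft puts "in the foyer" in focus and presupposes the open proposition with agent = Gareth, thing = the samovar, recipient = Samir.
The exhaustive reading says no other setting fits that background.
No listed fact matches the background with a different setting. Exhaustivity holds.

0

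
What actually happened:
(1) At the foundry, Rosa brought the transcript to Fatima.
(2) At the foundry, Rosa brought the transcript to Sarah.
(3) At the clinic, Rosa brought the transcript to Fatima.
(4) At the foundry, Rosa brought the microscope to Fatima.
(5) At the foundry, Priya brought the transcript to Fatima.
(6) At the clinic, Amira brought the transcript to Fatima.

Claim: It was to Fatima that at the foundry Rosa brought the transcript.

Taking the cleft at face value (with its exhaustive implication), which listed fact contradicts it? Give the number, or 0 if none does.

2

The cleft puts "Fatima" in focus and presupposes the open proposition with agent = Rosa, thing = the transcript, setting = at the foundry.
Exhaustivity: Fatima is the only recipient satisfying that background.
But fact (2) also has agent = Rosa, thing = the transcript, setting = at the foundry, with recipient = Sarah — so the exhaustive reading fails.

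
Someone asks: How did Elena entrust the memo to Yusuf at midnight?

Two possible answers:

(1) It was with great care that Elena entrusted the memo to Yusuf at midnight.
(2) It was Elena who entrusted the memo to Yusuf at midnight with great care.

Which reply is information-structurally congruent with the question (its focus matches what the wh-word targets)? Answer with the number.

1

The question word "how" targets the manner.
Option (1) clefts "with great care" — that matches what the question asks about.
Option (2) clefts "Elena" — the subject (agent), not what was asked.
So the congruent reply is (1).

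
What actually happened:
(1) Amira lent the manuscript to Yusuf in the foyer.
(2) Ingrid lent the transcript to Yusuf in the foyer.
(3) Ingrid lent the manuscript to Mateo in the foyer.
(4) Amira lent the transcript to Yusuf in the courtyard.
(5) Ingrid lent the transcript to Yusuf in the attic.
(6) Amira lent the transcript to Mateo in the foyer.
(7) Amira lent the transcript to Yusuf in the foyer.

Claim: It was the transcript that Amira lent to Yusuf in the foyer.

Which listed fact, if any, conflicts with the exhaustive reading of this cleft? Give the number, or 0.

1

Focus of the cleft: "the transcript" (the thing). Presupposed background: agent = Amira, recipient = Yusuf, setting = in the foyer.
The exhaustive reading says no other thing fits that background.
Fact (1) shares the background but with thing = the manuscript; exhaustivity is violated.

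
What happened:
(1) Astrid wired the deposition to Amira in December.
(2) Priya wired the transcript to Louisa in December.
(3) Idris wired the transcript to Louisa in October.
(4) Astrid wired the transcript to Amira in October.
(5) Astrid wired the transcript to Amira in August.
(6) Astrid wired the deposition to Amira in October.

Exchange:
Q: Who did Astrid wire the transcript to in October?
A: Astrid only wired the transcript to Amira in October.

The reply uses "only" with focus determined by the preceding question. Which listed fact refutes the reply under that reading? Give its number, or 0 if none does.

Answering "Who did ... to ...?" puts focus on the recipient — here, "Amira".
So "only" ranges over recipients; the rest (agent = Astrid, thing = the transcript, setting = in October) is presupposed.
No fact keeps agent = Astrid, thing = the transcript, setting = in October while changing the recipient; every other fact differs on something backgrounded. The reply stands.
(Fact (6) would refute a reading with focus on the thing — but that is not what the question asks.)

0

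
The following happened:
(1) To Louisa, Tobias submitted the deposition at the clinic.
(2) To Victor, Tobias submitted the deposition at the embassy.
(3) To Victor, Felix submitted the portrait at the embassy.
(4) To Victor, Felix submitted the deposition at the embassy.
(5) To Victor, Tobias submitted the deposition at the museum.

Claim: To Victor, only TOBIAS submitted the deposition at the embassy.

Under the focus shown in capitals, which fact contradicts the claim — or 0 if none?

4

Focus (in capitals) is "Tobias" — the agent. "Only" excludes alternative agents while holding fixed same thing, recipient, setting (the deposition / Victor / at the embassy).
Fact (4) matches on same thing, recipient, setting (the deposition / Victor / at the embassy), but has agent = Felix instead. That refutes the claim.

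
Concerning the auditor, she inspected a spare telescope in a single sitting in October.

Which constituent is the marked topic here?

the auditor

The construction explicitly marks "the auditor" as what the sentence is about — the topic.
The remainder of the clause is the comment (what is said about the topic).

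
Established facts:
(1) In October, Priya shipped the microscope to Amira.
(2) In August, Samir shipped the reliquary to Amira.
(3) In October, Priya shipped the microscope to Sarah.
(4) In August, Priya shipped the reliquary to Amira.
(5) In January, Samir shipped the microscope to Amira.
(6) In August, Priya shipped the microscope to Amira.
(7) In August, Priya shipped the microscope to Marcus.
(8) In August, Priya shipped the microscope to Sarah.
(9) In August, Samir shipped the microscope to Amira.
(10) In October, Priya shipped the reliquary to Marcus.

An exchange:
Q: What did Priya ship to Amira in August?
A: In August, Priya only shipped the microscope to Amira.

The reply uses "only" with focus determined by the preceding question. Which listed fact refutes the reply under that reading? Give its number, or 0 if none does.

Answering "What did ...?" puts focus on the thing — here, "the microscope".
So "only" ranges over things; the rest (same agent, recipient, setting (Priya / Amira / in August)) is presupposed.
Fact (4) shares the background with a different thing (the reliquary) — counterexample.
(Fact (7) would refute a reading with focus on the recipient — but that is not what the question asks.)

4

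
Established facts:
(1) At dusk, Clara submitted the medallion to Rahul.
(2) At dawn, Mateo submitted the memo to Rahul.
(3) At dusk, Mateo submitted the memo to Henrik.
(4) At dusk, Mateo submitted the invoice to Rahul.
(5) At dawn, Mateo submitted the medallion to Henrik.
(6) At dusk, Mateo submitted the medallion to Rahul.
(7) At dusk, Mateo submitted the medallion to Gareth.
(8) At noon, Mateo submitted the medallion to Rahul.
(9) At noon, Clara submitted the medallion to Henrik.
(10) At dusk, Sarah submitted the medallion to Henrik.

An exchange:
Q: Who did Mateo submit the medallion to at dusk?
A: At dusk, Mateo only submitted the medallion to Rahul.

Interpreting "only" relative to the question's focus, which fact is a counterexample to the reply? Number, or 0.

7

The question "Who did ... to ...?" targets the recipient, so in the reply the focus falls on "Rahul".
"Only" then excludes alternative recipients while the background — Mateo as agent and the medallion as thing and at dusk as setting — is held fixed.
Fact (7) keeps Mateo as agent and the medallion as thing and at dusk as setting but has recipient = Gareth; that refutes the reply.
(Fact (4) would refute a reading with focus on the thing — but that is not what the question asks.)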